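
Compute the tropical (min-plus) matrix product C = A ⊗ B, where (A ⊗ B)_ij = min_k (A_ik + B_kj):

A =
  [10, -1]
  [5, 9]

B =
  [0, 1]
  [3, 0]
A ⊗ B =
  [2, -1]
  [5, 6]

Apply the min-plus product entry-by-entry:
  C[0][0] = min over k of (A[0][0] + B[0][0] = 10 + 0 = 10, A[0][1] + B[1][0] = -1 + 3 = 2) = 2 (attained at k = 1)
  C[0][1] = min over k of (A[0][0] + B[0][1] = 10 + 1 = 11, A[0][1] + B[1][1] = -1 + 0 = -1) = -1 (attained at k = 1)
  C[1][0] = min over k of (A[1][0] + B[0][0] = 5 + 0 = 5, A[1][1] + B[1][0] = 9 + 3 = 12) = 5 (attained at k = 0)
  C[1][1] = min over k of (A[1][0] + B[0][1] = 5 + 1 = 6, A[1][1] + B[1][1] = 9 + 0 = 9) = 6 (attained at k = 0)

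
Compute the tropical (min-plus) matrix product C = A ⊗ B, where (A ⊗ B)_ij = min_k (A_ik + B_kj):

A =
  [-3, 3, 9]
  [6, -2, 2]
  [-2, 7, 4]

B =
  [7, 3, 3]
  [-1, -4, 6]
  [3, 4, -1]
A ⊗ B =
  [2, -1, 0]
  [-3, -6, 1]
  [5, 1, 1]

Apply the min-plus product entry-by-entry:
  C[0][0] = min over k of (A[0][0] + B[0][0] = -3 + 7 = 4, A[0][1] + B[1][0] = 3 + -1 = 2, A[0][2] + B[2][0] = 9 + 3 = 12) = 2 (attained at k = 1)
  C[0][1] = min over k of (A[0][0] + B[0][1] = -3 + 3 = 0, A[0][1] + B[1][1] = 3 + -4 = -1, A[0][2] + B[2][1] = 9 + 4 = 13) = -1 (attained at k = 1)
  C[0][2] = min over k of (A[0][0] + B[0][2] = -3 + 3 = 0, A[0][1] + B[1][2] = 3 + 6 = 9, A[0][2] + B[2][2] = 9 + -1 = 8) = 0 (attained at k = 0)
  C[1][0] = min over k of (A[1][0] + B[0][0] = 6 + 7 = 13, A[1][1] + B[1][0] = -2 + -1 = -3, A[1][2] + B[2][0] = 2 + 3 = 5) = -3 (attained at k = 1)
  C[1][1] = min over k of (A[1][0] + B[0][1] = 6 + 3 = 9, A[1][1] + B[1][1] = -2 + -4 = -6, A[1][2] + B[2][1] = 2 + 4 = 6) = -6 (attained at k = 1)
  C[1][2] = min over k of (A[1][0] + B[0][2] = 6 + 3 = 9, A[1][1] + B[1][2] = -2 + 6 = 4, A[1][2] + B[2][2] = 2 + -1 = 1) = 1 (attained at k = 2)
  C[2][0] = min over k of (A[2][0] + B[0][0] = -2 + 7 = 5, A[2][1] + B[1][0] = 7 + -1 = 6, A[2][2] + B[2][0] = 4 + 3 = 7) = 5 (attained at k = 0)
  C[2][1] = min over k of (A[2][0] + B[0][1] = -2 + 3 = 1, A[2][1] + B[1][1] = 7 + -4 = 3, A[2][2] + B[2][1] = 4 + 4 = 8) = 1 (attained at k = 0)
  C[2][2] = min over k of (A[2][0] + B[0][2] = -2 + 3 = 1, A[2][1] + B[1][2] = 7 + 6 = 13, A[2][2] + B[2][2] = 4 + -1 = 3) = 1 (attained at k = 0)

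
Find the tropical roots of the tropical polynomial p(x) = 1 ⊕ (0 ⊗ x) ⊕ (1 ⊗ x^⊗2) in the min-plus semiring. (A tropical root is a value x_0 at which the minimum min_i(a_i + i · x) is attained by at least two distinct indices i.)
Roots: {-1, 1}

Each tropical root is a break point of the lower envelope of the lines y = a_i + i · x (there are 3 lines, with slopes 0, 1, ..., 2). Only the lines that attain the minimum somewhere contribute to roots; other lines are dominated. Here the surviving (envelope) indices are i = 2, i = 1, i = 0.
Intersections between consecutive envelope lines give the roots: for adjacent envelope indices i < j the intersection is x = (a_i − a_j) / (j − i). Reading off the sorted break points: {-1, 1}.
Verification: at each break x_0, at least two indices attain the minimum of min_i(a_i + i · x_0).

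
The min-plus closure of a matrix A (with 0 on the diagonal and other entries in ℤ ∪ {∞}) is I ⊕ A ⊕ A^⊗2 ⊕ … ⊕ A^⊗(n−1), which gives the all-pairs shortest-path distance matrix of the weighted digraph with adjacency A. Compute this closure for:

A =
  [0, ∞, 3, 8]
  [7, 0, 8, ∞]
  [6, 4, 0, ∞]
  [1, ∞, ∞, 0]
Closure =
  [0, 7, 3, 8]
  [7, 0, 8, 15]
  [6, 4, 0, 14]
  [1, 8, 4, 0]

This is the Floyd-Warshall all-pairs shortest-path computation. For each intermediate vertex k = 0, 1, …, 3, update dist[i][j] ← min(dist[i][j], dist[i][k] + dist[k][j]). The final matrix gives, for each (i, j), the minimum total weight of any directed path from i to j (possibly empty when i = j).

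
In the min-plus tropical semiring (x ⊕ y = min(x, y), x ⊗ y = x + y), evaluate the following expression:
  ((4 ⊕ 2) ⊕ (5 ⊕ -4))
((4 ⊕ 2) ⊕ (5 ⊕ -4)) = -4

Expand innermost to outermost. Recall ⊕ takes the minimum of its arguments and ⊗ takes their sum. Working out the expression ((4 ⊕ 2) ⊕ (5 ⊕ -4)) gives -4.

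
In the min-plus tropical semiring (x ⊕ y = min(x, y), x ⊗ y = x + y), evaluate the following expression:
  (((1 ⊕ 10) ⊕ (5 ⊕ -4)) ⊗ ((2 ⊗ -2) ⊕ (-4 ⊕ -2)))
(((1 ⊕ 10) ⊕ (5 ⊕ -4)) ⊗ ((2 ⊗ -2) ⊕ (-4 ⊕ -2))) = -8

Expand innermost to outermost. Recall ⊕ takes the minimum of its arguments and ⊗ takes their sum. Working out the expression (((1 ⊕ 10) ⊕ (5 ⊕ -4)) ⊗ ((2 ⊗ -2) ⊕ (-4 ⊕ -2))) gives -8.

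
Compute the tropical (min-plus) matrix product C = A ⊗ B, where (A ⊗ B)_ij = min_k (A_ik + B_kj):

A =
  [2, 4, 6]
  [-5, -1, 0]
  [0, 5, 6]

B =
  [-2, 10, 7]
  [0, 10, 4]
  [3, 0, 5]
A ⊗ B =
  [0, 6, 8]
  [-7, 0, 2]
  [-2, 6, 7]

Apply the min-plus product entry-by-entry:
  C[0][0] = min over k of (A[0][0] + B[0][0] = 2 + -2 = 0, A[0][1] + B[1][0] = 4 + 0 = 4, A[0][2] + B[2][0] = 6 + 3 = 9) = 0 (attained at k = 0)
  C[0][1] = min over k of (A[0][0] + B[0][1] = 2 + 10 = 12, A[0][1] + B[1][1] = 4 + 10 = 14, A[0][2] + B[2][1] = 6 + 0 = 6) = 6 (attained at k = 2)
  C[0][2] = min over k of (A[0][0] + B[0][2] = 2 + 7 = 9, A[0][1] + B[1][2] = 4 + 4 = 8, A[0][2] + B[2][2] = 6 + 5 = 11) = 8 (attained at k = 1)
  C[1][0] = min over k of (A[1][0] + B[0][0] = -5 + -2 = -7, A[1][1] + B[1][0] = -1 + 0 = -1, A[1][2] + B[2][0] = 0 + 3 = 3) = -7 (attained at k = 0)
  C[1][1] = min over k of (A[1][0] + B[0][1] = -5 + 10 = 5, A[1][1] + B[1][1] = -1 + 10 = 9, A[1][2] + B[2][1] = 0 + 0 = 0) = 0 (attained at k = 2)
  C[1][2] = min over k of (A[1][0] + B[0][2] = -5 + 7 = 2, A[1][1] + B[1][2] = -1 + 4 = 3, A[1][2] + B[2][2] = 0 + 5 = 5) = 2 (attained at k = 0)
  C[2][0] = min over k of (A[2][0] + B[0][0] = 0 + -2 = -2, A[2][1] + B[1][0] = 5 + 0 = 5, A[2][2] + B[2][0] = 6 + 3 = 9) = -2 (attained at k = 0)
  C[2][1] = min over k of (A[2][0] + B[0][1] = 0 + 10 = 10, A[2][1] + B[1][1] = 5 + 10 = 15, A[2][2] + B[2][1] = 6 + 0 = 6) = 6 (attained at k = 2)
  C[2][2] = min over k of (A[2][0] + B[0][2] = 0 + 7 = 7, A[2][1] + B[1][2] = 5 + 4 = 9, A[2][2] + B[2][2] = 6 + 5 = 11) = 7 (attained at k = 0)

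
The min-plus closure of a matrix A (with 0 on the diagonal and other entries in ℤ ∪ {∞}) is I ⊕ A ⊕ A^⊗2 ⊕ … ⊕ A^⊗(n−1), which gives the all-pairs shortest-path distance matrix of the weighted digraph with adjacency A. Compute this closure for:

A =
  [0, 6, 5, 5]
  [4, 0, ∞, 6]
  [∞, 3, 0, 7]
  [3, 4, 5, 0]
Closure =
  [0, 6, 5, 5]
  [4, 0, 9, 6]
  [7, 3, 0, 7]
  [3, 4, 5, 0]

This is the Floyd-Warshall all-pairs shortest-path computation. For each intermediate vertex k = 0, 1, …, 3, update dist[i][j] ← min(dist[i][j], dist[i][k] + dist[k][j]). The final matrix gives, for each (i, j), the minimum total weight of any directed path from i to j (possibly empty when i = j).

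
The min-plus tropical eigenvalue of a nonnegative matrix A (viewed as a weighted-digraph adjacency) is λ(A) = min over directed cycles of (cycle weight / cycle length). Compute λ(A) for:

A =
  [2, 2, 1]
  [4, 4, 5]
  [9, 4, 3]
λ(A) = 2

Enumerate directed cycles and compute their means (weight / length). Sample:
  cycle 0 → 0: weight = 2, length = 1, mean = 2/1 ≈ 2.000
  cycle 1 → 1: weight = 4, length = 1, mean = 4/1 ≈ 4.000
  cycle 2 → 2: weight = 3, length = 1, mean = 3/1 ≈ 3.000
  cycle 0 → 1 → 0: weight = 6, length = 2, mean = 6/2 ≈ 3.000
  cycle 0 → 2 → 0: weight = 10, length = 2, mean = 10/2 ≈ 5.000
  cycle 1 → 0 → 1: weight = 6, length = 2, mean = 6/2 ≈ 3.000
Minimum mean = 2.000, attained e.g. along the cycle 0 → 0 with weight 2 and length 1. So λ(A) = 2/1 = 2.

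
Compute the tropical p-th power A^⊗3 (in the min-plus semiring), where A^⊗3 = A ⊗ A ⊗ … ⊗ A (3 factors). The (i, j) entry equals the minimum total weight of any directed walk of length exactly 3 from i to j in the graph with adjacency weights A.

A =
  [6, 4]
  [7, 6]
A^⊗3 =
  [17, 15]
  [18, 17]

Each entry (A^⊗3)_ij equals the minimum over all length-3 walks i = v_0 → v_1 → … → v_3 = j of Σ_t A[v_t][v_{t+1}]. For example, for (i, j) = (0, 1) we minimise over 4 possible intermediate vertex sequences; the minimum is 15, attained along the walk 0 → 1 → 0 → 1.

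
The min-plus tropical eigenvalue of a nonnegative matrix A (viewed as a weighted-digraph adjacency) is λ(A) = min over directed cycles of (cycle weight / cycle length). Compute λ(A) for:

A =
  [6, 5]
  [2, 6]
λ(A) = 7/2

Enumerate directed cycles and compute their means (weight / length). Sample:
  cycle 0 → 0: weight = 6, length = 1, mean = 6/1 ≈ 6.000
  cycle 1 → 1: weight = 6, length = 1, mean = 6/1 ≈ 6.000
  cycle 0 → 1 → 0: weight = 7, length = 2, mean = 7/2 ≈ 3.500
  cycle 1 → 0 → 1: weight = 7, length = 2, mean = 7/2 ≈ 3.500
Minimum mean = 3.500, attained e.g. along the cycle 0 → 1 → 0 with weight 7 and length 2. So λ(A) = 7/2 = 7/2.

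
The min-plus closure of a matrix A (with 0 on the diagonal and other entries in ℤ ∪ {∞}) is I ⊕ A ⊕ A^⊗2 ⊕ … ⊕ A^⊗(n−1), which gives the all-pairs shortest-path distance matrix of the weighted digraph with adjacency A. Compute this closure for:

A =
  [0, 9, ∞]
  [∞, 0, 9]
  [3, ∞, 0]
Closure =
  [0, 9, 18]
  [12, 0, 9]
  [3, 12, 0]

This is the Floyd-Warshall all-pairs shortest-path computation. For each intermediate vertex k = 0, 1, …, 2, update dist[i][j] ← min(dist[i][j], dist[i][k] + dist[k][j]). The final matrix gives, for each (i, j), the minimum total weight of any directed path from i to j (possibly empty when i = j).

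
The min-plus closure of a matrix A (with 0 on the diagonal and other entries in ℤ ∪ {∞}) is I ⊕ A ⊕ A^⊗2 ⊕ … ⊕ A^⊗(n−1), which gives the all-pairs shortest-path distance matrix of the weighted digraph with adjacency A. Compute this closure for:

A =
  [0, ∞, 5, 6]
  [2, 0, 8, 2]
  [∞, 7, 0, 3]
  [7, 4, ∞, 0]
Closure =
  [0, 10, 5, 6]
  [2, 0, 7, 2]
  [9, 7, 0, 3]
  [6, 4, 11, 0]

This is the Floyd-Warshall all-pairs shortest-path computation. For each intermediate vertex k = 0, 1, …, 3, update dist[i][j] ← min(dist[i][j], dist[i][k] + dist[k][j]). The final matrix gives, for each (i, j), the minimum total weight of any directed path from i to j (possibly empty when i = j).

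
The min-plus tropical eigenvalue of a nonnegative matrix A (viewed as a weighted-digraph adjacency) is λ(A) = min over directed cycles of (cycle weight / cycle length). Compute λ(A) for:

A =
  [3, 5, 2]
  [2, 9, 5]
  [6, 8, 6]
λ(A) = 3

Enumerate directed cycles and compute their means (weight / length). Sample:
  cycle 0 → 0: weight = 3, length = 1, mean = 3/1 ≈ 3.000
  cycle 1 → 1: weight = 9, length = 1, mean = 9/1 ≈ 9.000
  cycle 2 → 2: weight = 6, length = 1, mean = 6/1 ≈ 6.000
  cycle 0 → 1 → 0: weight = 7, length = 2, mean = 7/2 ≈ 3.500
  cycle 0 → 2 → 0: weight = 8, length = 2, mean = 8/2 ≈ 4.000
  cycle 1 → 0 → 1: weight = 7, length = 2, mean = 7/2 ≈ 3.500
Minimum mean = 3.000, attained e.g. along the cycle 0 → 0 with weight 3 and length 1. So λ(A) = 3/1 = 3.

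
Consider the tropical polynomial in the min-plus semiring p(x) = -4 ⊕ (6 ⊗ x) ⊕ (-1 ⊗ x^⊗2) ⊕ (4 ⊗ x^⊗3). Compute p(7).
p(7) = -4

A tropical monomial a ⊗ x^⊗i evaluates to a + i · x. Evaluating each term at x = 7:
  Term 0 contributes -4 + 0 · 7 = -4
  Term 1 contributes 6 + 1 · 7 = 13
  Term 2 contributes -1 + 2 · 7 = 13
  Term 3 contributes 4 + 3 · 7 = 25
p(7) = ⊕ of these = min[-4, 13, 13, 25] = -4.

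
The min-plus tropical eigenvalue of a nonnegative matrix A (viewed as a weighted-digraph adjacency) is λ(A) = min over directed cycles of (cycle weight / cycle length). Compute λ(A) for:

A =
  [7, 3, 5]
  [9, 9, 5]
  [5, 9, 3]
λ(A) = 3

Enumerate directed cycles and compute their means (weight / length). Sample:
  cycle 0 → 0: weight = 7, length = 1, mean = 7/1 ≈ 7.000
  cycle 1 → 1: weight = 9, length = 1, mean = 9/1 ≈ 9.000
  cycle 2 → 2: weight = 3, length = 1, mean = 3/1 ≈ 3.000
  cycle 0 → 1 → 0: weight = 12, length = 2, mean = 12/2 ≈ 6.000
  cycle 0 → 2 → 0: weight = 10, length = 2, mean = 10/2 ≈ 5.000
  cycle 1 → 0 → 1: weight = 12, length = 2, mean = 12/2 ≈ 6.000
Minimum mean = 3.000, attained e.g. along the cycle 2 → 2 with weight 3 and length 1. So λ(A) = 3/1 = 3.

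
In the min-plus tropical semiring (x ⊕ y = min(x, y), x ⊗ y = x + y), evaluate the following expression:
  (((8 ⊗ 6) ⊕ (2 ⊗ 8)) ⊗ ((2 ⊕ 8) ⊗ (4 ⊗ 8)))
(((8 ⊗ 6) ⊕ (2 ⊗ 8)) ⊗ ((2 ⊕ 8) ⊗ (4 ⊗ 8))) = 24

Expand innermost to outermost. Recall ⊕ takes the minimum of its arguments and ⊗ takes their sum. Working out the expression (((8 ⊗ 6) ⊕ (2 ⊗ 8)) ⊗ ((2 ⊕ 8) ⊗ (4 ⊗ 8))) gives 24.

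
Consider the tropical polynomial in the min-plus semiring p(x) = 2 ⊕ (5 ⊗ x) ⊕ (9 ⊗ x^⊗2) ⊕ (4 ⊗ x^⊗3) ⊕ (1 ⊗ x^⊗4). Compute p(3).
p(3) = 2

A tropical monomial a ⊗ x^⊗i evaluates to a + i · x. Evaluating each term at x = 3:
  Term 0 contributes 2 + 0 · 3 = 2
  Term 1 contributes 5 + 1 · 3 = 8
  Term 2 contributes 9 + 2 · 3 = 15
  Term 3 contributes 4 + 3 · 3 = 13
  Term 4 contributes 1 + 4 · 3 = 13
p(3) = ⊕ of these = min[2, 8, 15, 13, 13] = 2.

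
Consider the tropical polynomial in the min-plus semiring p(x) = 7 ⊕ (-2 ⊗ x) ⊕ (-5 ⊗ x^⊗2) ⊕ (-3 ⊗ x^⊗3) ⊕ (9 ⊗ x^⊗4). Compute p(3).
p(3) = 1

A tropical monomial a ⊗ x^⊗i evaluates to a + i · x. Evaluating each term at x = 3:
  Term 0 contributes 7 + 0 · 3 = 7
  Term 1 contributes -2 + 1 · 3 = 1
  Term 2 contributes -5 + 2 · 3 = 1
  Term 3 contributes -3 + 3 · 3 = 6
  Term 4 contributes 9 + 4 · 3 = 21
p(3) = ⊕ of these = min[7, 1, 1, 6, 21] = 1.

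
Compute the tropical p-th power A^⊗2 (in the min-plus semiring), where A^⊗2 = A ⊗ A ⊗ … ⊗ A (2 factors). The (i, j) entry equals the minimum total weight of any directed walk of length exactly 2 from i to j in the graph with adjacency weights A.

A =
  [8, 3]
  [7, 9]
A^⊗2 =
  [10, 11]
  [15, 10]

Each entry (A^⊗2)_ij equals the minimum over all length-2 walks i = v_0 → v_1 → … → v_2 = j of Σ_t A[v_t][v_{t+1}]. For example, for (i, j) = (0, 1) we minimise over 2 possible intermediate vertex sequences; the minimum is 11, attained along the walk 0 → 0 → 1.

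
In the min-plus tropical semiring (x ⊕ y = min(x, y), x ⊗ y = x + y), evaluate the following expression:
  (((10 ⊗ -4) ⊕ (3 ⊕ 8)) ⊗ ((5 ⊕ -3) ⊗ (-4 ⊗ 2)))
(((10 ⊗ -4) ⊕ (3 ⊕ 8)) ⊗ ((5 ⊕ -3) ⊗ (-4 ⊗ 2))) = -2

Expand innermost to outermost. Recall ⊕ takes the minimum of its arguments and ⊗ takes their sum. Working out the expression (((10 ⊗ -4) ⊕ (3 ⊕ 8)) ⊗ ((5 ⊕ -3) ⊗ (-4 ⊗ 2))) gives -2.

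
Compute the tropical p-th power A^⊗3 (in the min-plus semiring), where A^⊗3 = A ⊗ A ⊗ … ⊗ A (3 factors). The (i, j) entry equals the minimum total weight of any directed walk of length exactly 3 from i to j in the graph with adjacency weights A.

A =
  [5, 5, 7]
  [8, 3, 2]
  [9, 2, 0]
A^⊗3 =
  [15, 9, 7]
  [11, 4, 2]
  [9, 2, 0]

Each entry (A^⊗3)_ij equals the minimum over all length-3 walks i = v_0 → v_1 → … → v_3 = j of Σ_t A[v_t][v_{t+1}]. For example, for (i, j) = (0, 2) we minimise over 9 possible intermediate vertex sequences; the minimum is 7, attained along the walk 0 → 1 → 2 → 2.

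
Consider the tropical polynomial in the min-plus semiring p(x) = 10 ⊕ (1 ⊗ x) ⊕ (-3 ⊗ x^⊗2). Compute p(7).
p(7) = 8

A tropical monomial a ⊗ x^⊗i evaluates to a + i · x. Evaluating each term at x = 7:
  Term 0 contributes 10 + 0 · 7 = 10
  Term 1 contributes 1 + 1 · 7 = 8
  Term 2 contributes -3 + 2 · 7 = 11
p(7) = ⊕ of these = min[10, 8, 11] = 8.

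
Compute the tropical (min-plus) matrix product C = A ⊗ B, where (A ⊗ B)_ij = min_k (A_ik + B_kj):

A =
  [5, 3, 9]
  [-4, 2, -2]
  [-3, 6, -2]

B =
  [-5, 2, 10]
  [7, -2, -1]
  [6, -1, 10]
A ⊗ B =
  [0, 1, 2]
  [-9, -3, 1]
  [-8, -3, 5]

Apply the min-plus product entry-by-entry:
  C[0][0] = min over k of (A[0][0] + B[0][0] = 5 + -5 = 0, A[0][1] + B[1][0] = 3 + 7 = 10, A[0][2] + B[2][0] = 9 + 6 = 15) = 0 (attained at k = 0)
  C[0][1] = min over k of (A[0][0] + B[0][1] = 5 + 2 = 7, A[0][1] + B[1][1] = 3 + -2 = 1, A[0][2] + B[2][1] = 9 + -1 = 8) = 1 (attained at k = 1)
  C[0][2] = min over k of (A[0][0] + B[0][2] = 5 + 10 = 15, A[0][1] + B[1][2] = 3 + -1 = 2, A[0][2] + B[2][2] = 9 + 10 = 19) = 2 (attained at k = 1)
  C[1][0] = min over k of (A[1][0] + B[0][0] = -4 + -5 = -9, A[1][1] + B[1][0] = 2 + 7 = 9, A[1][2] + B[2][0] = -2 + 6 = 4) = -9 (attained at k = 0)
  C[1][1] = min over k of (A[1][0] + B[0][1] = -4 + 2 = -2, A[1][1] + B[1][1] = 2 + -2 = 0, A[1][2] + B[2][1] = -2 + -1 = -3) = -3 (attained at k = 2)
  C[1][2] = min over k of (A[1][0] + B[0][2] = -4 + 10 = 6, A[1][1] + B[1][2] = 2 + -1 = 1, A[1][2] + B[2][2] = -2 + 10 = 8) = 1 (attained at k = 1)
  C[2][0] = min over k of (A[2][0] + B[0][0] = -3 + -5 = -8, A[2][1] + B[1][0] = 6 + 7 = 13, A[2][2] + B[2][0] = -2 + 6 = 4) = -8 (attained at k = 0)
  C[2][1] = min over k of (A[2][0] + B[0][1] = -3 + 2 = -1, A[2][1] + B[1][1] = 6 + -2 = 4, A[2][2] + B[2][1] = -2 + -1 = -3) = -3 (attained at k = 2)
  C[2][2] = min over k of (A[2][0] + B[0][2] = -3 + 10 = 7, A[2][1] + B[1][2] = 6 + -1 = 5, A[2][2] + B[2][2] = -2 + 10 = 8) = 5 (attained at k = 1)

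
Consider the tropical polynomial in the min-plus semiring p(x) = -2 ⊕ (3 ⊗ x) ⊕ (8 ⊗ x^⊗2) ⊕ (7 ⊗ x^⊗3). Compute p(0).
p(0) = -2

A tropical monomial a ⊗ x^⊗i evaluates to a + i · x. Evaluating each term at x = 0:
  Term 0 contributes -2 + 0 · 0 = -2
  Term 1 contributes 3 + 1 · 0 = 3
  Term 2 contributes 8 + 2 · 0 = 8
  Term 3 contributes 7 + 3 · 0 = 7
p(0) = ⊕ of these = min[-2, 3, 8, 7] = -2.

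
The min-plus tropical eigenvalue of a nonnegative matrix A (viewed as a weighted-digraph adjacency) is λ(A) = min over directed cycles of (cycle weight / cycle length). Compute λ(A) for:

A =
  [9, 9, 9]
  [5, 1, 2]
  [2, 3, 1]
λ(A) = 1

Enumerate directed cycles and compute their means (weight / length). Sample:
  cycle 0 → 0: weight = 9, length = 1, mean = 9/1 ≈ 9.000
  cycle 1 → 1: weight = 1, length = 1, mean = 1/1 ≈ 1.000
  cycle 2 → 2: weight = 1, length = 1, mean = 1/1 ≈ 1.000
  cycle 0 → 1 → 0: weight = 14, length = 2, mean = 14/2 ≈ 7.000
  cycle 0 → 2 → 0: weight = 11, length = 2, mean = 11/2 ≈ 5.500
  cycle 1 → 0 → 1: weight = 14, length = 2, mean = 14/2 ≈ 7.000
Minimum mean = 1.000, attained e.g. along the cycle 1 → 1 with weight 1 and length 1. So λ(A) = 1/1 = 1.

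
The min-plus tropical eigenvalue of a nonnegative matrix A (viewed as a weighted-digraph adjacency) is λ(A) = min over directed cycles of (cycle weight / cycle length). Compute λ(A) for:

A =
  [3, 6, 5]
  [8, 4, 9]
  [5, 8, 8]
λ(A) = 3

Enumerate directed cycles and compute their means (weight / length). Sample:
  cycle 0 → 0: weight = 3, length = 1, mean = 3/1 ≈ 3.000
  cycle 1 → 1: weight = 4, length = 1, mean = 4/1 ≈ 4.000
  cycle 2 → 2: weight = 8, length = 1, mean = 8/1 ≈ 8.000
  cycle 0 → 1 → 0: weight = 14, length = 2, mean = 14/2 ≈ 7.000
  cycle 0 → 2 → 0: weight = 10, length = 2, mean = 10/2 ≈ 5.000
  cycle 1 → 0 → 1: weight = 14, length = 2, mean = 14/2 ≈ 7.000
Minimum mean = 3.000, attained e.g. along the cycle 0 → 0 with weight 3 and length 1. So λ(A) = 3/1 = 3.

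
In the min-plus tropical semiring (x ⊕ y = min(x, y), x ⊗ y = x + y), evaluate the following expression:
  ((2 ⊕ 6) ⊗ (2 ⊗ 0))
((2 ⊕ 6) ⊗ (2 ⊗ 0)) = 4

Expand innermost to outermost. Recall ⊕ takes the minimum of its arguments and ⊗ takes their sum. Working out the expression ((2 ⊕ 6) ⊗ (2 ⊗ 0)) gives 4.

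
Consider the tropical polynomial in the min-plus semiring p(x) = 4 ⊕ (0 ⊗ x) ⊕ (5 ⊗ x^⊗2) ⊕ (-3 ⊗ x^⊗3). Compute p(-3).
p(-3) = -12

A tropical monomial a ⊗ x^⊗i evaluates to a + i · x. Evaluating each term at x = -3:
  Term 0 contributes 4 + 0 · -3 = 4
  Term 1 contributes 0 + 1 · -3 = -3
  Term 2 contributes 5 + 2 · -3 = -1
  Term 3 contributes -3 + 3 · -3 = -12
p(-3) = ⊕ of these = min[4, -3, -1, -12] = -12.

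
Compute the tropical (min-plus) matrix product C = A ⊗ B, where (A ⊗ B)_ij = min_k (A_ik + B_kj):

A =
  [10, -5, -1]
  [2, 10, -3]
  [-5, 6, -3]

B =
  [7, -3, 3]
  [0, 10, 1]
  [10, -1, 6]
A ⊗ B =
  [-5, -2, -4]
  [7, -4, 3]
  [2, -8, -2]

Apply the min-plus product entry-by-entry:
  C[0][0] = min over k of (A[0][0] + B[0][0] = 10 + 7 = 17, A[0][1] + B[1][0] = -5 + 0 = -5, A[0][2] + B[2][0] = -1 + 10 = 9) = -5 (attained at k = 1)
  C[0][1] = min over k of (A[0][0] + B[0][1] = 10 + -3 = 7, A[0][1] + B[1][1] = -5 + 10 = 5, A[0][2] + B[2][1] = -1 + -1 = -2) = -2 (attained at k = 2)
  C[0][2] = min over k of (A[0][0] + B[0][2] = 10 + 3 = 13, A[0][1] + B[1][2] = -5 + 1 = -4, A[0][2] + B[2][2] = -1 + 6 = 5) = -4 (attained at k = 1)
  C[1][0] = min over k of (A[1][0] + B[0][0] = 2 + 7 = 9, A[1][1] + B[1][0] = 10 + 0 = 10, A[1][2] + B[2][0] = -3 + 10 = 7) = 7 (attained at k = 2)
  C[1][1] = min over k of (A[1][0] + B[0][1] = 2 + -3 = -1, A[1][1] + B[1][1] = 10 + 10 = 20, A[1][2] + B[2][1] = -3 + -1 = -4) = -4 (attained at k = 2)
  C[1][2] = min over k of (A[1][0] + B[0][2] = 2 + 3 = 5, A[1][1] + B[1][2] = 10 + 1 = 11, A[1][2] + B[2][2] = -3 + 6 = 3) = 3 (attained at k = 2)
  C[2][0] = min over k of (A[2][0] + B[0][0] = -5 + 7 = 2, A[2][1] + B[1][0] = 6 + 0 = 6, A[2][2] + B[2][0] = -3 + 10 = 7) = 2 (attained at k = 0)
  C[2][1] = min over k of (A[2][0] + B[0][1] = -5 + -3 = -8, A[2][1] + B[1][1] = 6 + 10 = 16, A[2][2] + B[2][1] = -3 + -1 = -4) = -8 (attained at k = 0)
  C[2][2] = min over k of (A[2][0] + B[0][2] = -5 + 3 = -2, A[2][1] + B[1][2] = 6 + 1 = 7, A[2][2] + B[2][2] = -3 + 6 = 3) = -2 (attained at k = 0)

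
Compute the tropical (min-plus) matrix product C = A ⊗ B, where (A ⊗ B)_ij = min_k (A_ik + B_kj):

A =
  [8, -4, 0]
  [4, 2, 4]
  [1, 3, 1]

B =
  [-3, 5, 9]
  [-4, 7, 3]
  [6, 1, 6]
A ⊗ B =
  [-8, 1, -1]
  [-2, 5, 5]
  [-2, 2, 6]

Apply the min-plus product entry-by-entry:
  C[0][0] = min over k of (A[0][0] + B[0][0] = 8 + -3 = 5, A[0][1] + B[1][0] = -4 + -4 = -8, A[0][2] + B[2][0] = 0 + 6 = 6) = -8 (attained at k = 1)
  C[0][1] = min over k of (A[0][0] + B[0][1] = 8 + 5 = 13, A[0][1] + B[1][1] = -4 + 7 = 3, A[0][2] + B[2][1] = 0 + 1 = 1) = 1 (attained at k = 2)
  C[0][2] = min over k of (A[0][0] + B[0][2] = 8 + 9 = 17, A[0][1] + B[1][2] = -4 + 3 = -1, A[0][2] + B[2][2] = 0 + 6 = 6) = -1 (attained at k = 1)
  C[1][0] = min over k of (A[1][0] + B[0][0] = 4 + -3 = 1, A[1][1] + B[1][0] = 2 + -4 = -2, A[1][2] + B[2][0] = 4 + 6 = 10) = -2 (attained at k = 1)
  C[1][1] = min over k of (A[1][0] + B[0][1] = 4 + 5 = 9, A[1][1] + B[1][1] = 2 + 7 = 9, A[1][2] + B[2][1] = 4 + 1 = 5) = 5 (attained at k = 2)
  C[1][2] = min over k of (A[1][0] + B[0][2] = 4 + 9 = 13, A[1][1] + B[1][2] = 2 + 3 = 5, A[1][2] + B[2][2] = 4 + 6 = 10) = 5 (attained at k = 1)
  C[2][0] = min over k of (A[2][0] + B[0][0] = 1 + -3 = -2, A[2][1] + B[1][0] = 3 + -4 = -1, A[2][2] + B[2][0] = 1 + 6 = 7) = -2 (attained at k = 0)
  C[2][1] = min over k of (A[2][0] + B[0][1] = 1 + 5 = 6, A[2][1] + B[1][1] = 3 + 7 = 10, A[2][2] + B[2][1] = 1 + 1 = 2) = 2 (attained at k = 2)
  C[2][2] = min over k of (A[2][0] + B[0][2] = 1 + 9 = 10, A[2][1] + B[1][2] = 3 + 3 = 6, A[2][2] + B[2][2] = 1 + 6 = 7) = 6 (attained at k = 1)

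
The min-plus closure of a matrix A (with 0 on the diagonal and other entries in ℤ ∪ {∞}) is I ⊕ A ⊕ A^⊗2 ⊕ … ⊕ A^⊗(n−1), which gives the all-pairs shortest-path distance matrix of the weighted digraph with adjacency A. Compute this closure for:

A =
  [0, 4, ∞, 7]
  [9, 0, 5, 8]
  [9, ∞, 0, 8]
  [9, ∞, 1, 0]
Closure =
  [0, 4, 8, 7]
  [9, 0, 5, 8]
  [9, 13, 0, 8]
  [9, 13, 1, 0]

This is the Floyd-Warshall all-pairs shortest-path computation. For each intermediate vertex k = 0, 1, …, 3, update dist[i][j] ← min(dist[i][j], dist[i][k] + dist[k][j]). The final matrix gives, for each (i, j), the minimum total weight of any directed path from i to j (possibly empty when i = j).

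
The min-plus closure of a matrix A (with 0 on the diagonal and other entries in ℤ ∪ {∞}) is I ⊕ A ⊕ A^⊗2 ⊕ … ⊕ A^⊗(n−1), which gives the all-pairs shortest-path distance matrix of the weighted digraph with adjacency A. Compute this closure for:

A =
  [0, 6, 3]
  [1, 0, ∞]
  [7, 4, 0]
Closure =
  [0, 6, 3]
  [1, 0, 4]
  [5, 4, 0]

This is the Floyd-Warshall all-pairs shortest-path computation. For each intermediate vertex k = 0, 1, …, 2, update dist[i][j] ← min(dist[i][j], dist[i][k] + dist[k][j]). The final matrix gives, for each (i, j), the minimum total weight of any directed path from i to j (possibly empty when i = j).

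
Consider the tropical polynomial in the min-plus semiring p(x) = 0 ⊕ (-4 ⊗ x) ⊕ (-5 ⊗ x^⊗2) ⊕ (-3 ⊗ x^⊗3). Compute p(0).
p(0) = -5

A tropical monomial a ⊗ x^⊗i evaluates to a + i · x. Evaluating each term at x = 0:
  Term 0 contributes 0 + 0 · 0 = 0
  Term 1 contributes -4 + 1 · 0 = -4
  Term 2 contributes -5 + 2 · 0 = -5
  Term 3 contributes -3 + 3 · 0 = -3
p(0) = ⊕ of these = min[0, -4, -5, -3] = -5.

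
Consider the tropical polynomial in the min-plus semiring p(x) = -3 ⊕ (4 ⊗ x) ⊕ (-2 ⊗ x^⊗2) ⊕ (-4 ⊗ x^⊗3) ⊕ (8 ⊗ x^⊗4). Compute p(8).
p(8) = -3

A tropical monomial a ⊗ x^⊗i evaluates to a + i · x. Evaluating each term at x = 8:
  Term 0 contributes -3 + 0 · 8 = -3
  Term 1 contributes 4 + 1 · 8 = 12
  Term 2 contributes -2 + 2 · 8 = 14
  Term 3 contributes -4 + 3 · 8 = 20
  Term 4 contributes 8 + 4 · 8 = 40
p(8) = ⊕ of these = min[-3, 12, 14, 20, 40] = -3.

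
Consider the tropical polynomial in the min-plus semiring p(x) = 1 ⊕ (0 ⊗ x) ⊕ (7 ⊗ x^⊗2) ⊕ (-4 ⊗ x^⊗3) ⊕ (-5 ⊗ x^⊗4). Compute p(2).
p(2) = 1

A tropical monomial a ⊗ x^⊗i evaluates to a + i · x. Evaluating each term at x = 2:
  Term 0 contributes 1 + 0 · 2 = 1
  Term 1 contributes 0 + 1 · 2 = 2
  Term 2 contributes 7 + 2 · 2 = 11
  Term 3 contributes -4 + 3 · 2 = 2
  Term 4 contributes -5 + 4 · 2 = 3
p(2) = ⊕ of these = min[1, 2, 11, 2, 3] = 1.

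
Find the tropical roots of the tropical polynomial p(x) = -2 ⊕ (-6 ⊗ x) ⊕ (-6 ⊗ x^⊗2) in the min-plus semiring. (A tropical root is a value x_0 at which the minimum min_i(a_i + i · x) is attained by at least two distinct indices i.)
Roots: {0, 4}

Each tropical root is a break point of the lower envelope of the lines y = a_i + i · x (there are 3 lines, with slopes 0, 1, ..., 2). Only the lines that attain the minimum somewhere contribute to roots; other lines are dominated. Here the surviving (envelope) indices are i = 2, i = 1, i = 0.
Intersections between consecutive envelope lines give the roots: for adjacent envelope indices i < j the intersection is x = (a_i − a_j) / (j − i). Reading off the sorted break points: {0, 4}.
Verification: at each break x_0, at least two indices attain the minimum of min_i(a_i + i · x_0).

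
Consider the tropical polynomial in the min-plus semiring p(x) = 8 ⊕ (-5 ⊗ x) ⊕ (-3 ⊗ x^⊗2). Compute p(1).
p(1) = -4

A tropical monomial a ⊗ x^⊗i evaluates to a + i · x. Evaluating each term at x = 1:
  Term 0 contributes 8 + 0 · 1 = 8
  Term 1 contributes -5 + 1 · 1 = -4
  Term 2 contributes -3 + 2 · 1 = -1
p(1) = ⊕ of these = min[8, -4, -1] = -4.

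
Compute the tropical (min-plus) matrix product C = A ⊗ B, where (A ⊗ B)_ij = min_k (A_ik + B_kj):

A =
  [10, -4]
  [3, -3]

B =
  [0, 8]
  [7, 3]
A ⊗ B =
  [3, -1]
  [3, 0]

Apply the min-plus product entry-by-entry:
  C[0][0] = min over k of (A[0][0] + B[0][0] = 10 + 0 = 10, A[0][1] + B[1][0] = -4 + 7 = 3) = 3 (attained at k = 1)
  C[0][1] = min over k of (A[0][0] + B[0][1] = 10 + 8 = 18, A[0][1] + B[1][1] = -4 + 3 = -1) = -1 (attained at k = 1)
  C[1][0] = min over k of (A[1][0] + B[0][0] = 3 + 0 = 3, A[1][1] + B[1][0] = -3 + 7 = 4) = 3 (attained at k = 0)
  C[1][1] = min over k of (A[1][0] + B[0][1] = 3 + 8 = 11, A[1][1] + B[1][1] = -3 + 3 = 0) = 0 (attained at k = 1)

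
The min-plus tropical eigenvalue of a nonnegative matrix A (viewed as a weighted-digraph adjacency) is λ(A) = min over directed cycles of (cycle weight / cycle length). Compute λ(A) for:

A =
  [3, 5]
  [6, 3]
λ(A) = 3

Enumerate directed cycles and compute their means (weight / length). Sample:
  cycle 0 → 0: weight = 3, length = 1, mean = 3/1 ≈ 3.000
  cycle 1 → 1: weight = 3, length = 1, mean = 3/1 ≈ 3.000
  cycle 0 → 1 → 0: weight = 11, length = 2, mean = 11/2 ≈ 5.500
  cycle 1 → 0 → 1: weight = 11, length = 2, mean = 11/2 ≈ 5.500
Minimum mean = 3.000, attained e.g. along the cycle 0 → 0 with weight 3 and length 1. So λ(A) = 3/1 = 3.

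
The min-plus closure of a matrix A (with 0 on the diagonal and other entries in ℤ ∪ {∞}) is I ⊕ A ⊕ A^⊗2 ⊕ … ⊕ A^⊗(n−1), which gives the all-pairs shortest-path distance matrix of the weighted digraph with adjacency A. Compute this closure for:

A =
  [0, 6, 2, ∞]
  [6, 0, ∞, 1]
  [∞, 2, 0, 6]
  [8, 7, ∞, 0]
Closure =
  [0, 4, 2, 5]
  [6, 0, 8, 1]
  [8, 2, 0, 3]
  [8, 7, 10, 0]

This is the Floyd-Warshall all-pairs shortest-path computation. For each intermediate vertex k = 0, 1, …, 3, update dist[i][j] ← min(dist[i][j], dist[i][k] + dist[k][j]). The final matrix gives, for each (i, j), the minimum total weight of any directed path from i to j (possibly empty when i = j).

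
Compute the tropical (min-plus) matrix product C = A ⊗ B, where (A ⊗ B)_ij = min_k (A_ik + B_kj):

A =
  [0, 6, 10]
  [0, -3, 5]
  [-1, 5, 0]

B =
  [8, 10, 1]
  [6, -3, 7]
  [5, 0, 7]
A ⊗ B =
  [8, 3, 1]
  [3, -6, 1]
  [5, 0, 0]

Apply the min-plus product entry-by-entry:
  C[0][0] = min over k of (A[0][0] + B[0][0] = 0 + 8 = 8, A[0][1] + B[1][0] = 6 + 6 = 12, A[0][2] + B[2][0] = 10 + 5 = 15) = 8 (attained at k = 0)
  C[0][1] = min over k of (A[0][0] + B[0][1] = 0 + 10 = 10, A[0][1] + B[1][1] = 6 + -3 = 3, A[0][2] + B[2][1] = 10 + 0 = 10) = 3 (attained at k = 1)
  C[0][2] = min over k of (A[0][0] + B[0][2] = 0 + 1 = 1, A[0][1] + B[1][2] = 6 + 7 = 13, A[0][2] + B[2][2] = 10 + 7 = 17) = 1 (attained at k = 0)
  C[1][0] = min over k of (A[1][0] + B[0][0] = 0 + 8 = 8, A[1][1] + B[1][0] = -3 + 6 = 3, A[1][2] + B[2][0] = 5 + 5 = 10) = 3 (attained at k = 1)
  C[1][1] = min over k of (A[1][0] + B[0][1] = 0 + 10 = 10, A[1][1] + B[1][1] = -3 + -3 = -6, A[1][2] + B[2][1] = 5 + 0 = 5) = -6 (attained at k = 1)
  C[1][2] = min over k of (A[1][0] + B[0][2] = 0 + 1 = 1, A[1][1] + B[1][2] = -3 + 7 = 4, A[1][2] + B[2][2] = 5 + 7 = 12) = 1 (attained at k = 0)
  C[2][0] = min over k of (A[2][0] + B[0][0] = -1 + 8 = 7, A[2][1] + B[1][0] = 5 + 6 = 11, A[2][2] + B[2][0] = 0 + 5 = 5) = 5 (attained at k = 2)
  C[2][1] = min over k of (A[2][0] + B[0][1] = -1 + 10 = 9, A[2][1] + B[1][1] = 5 + -3 = 2, A[2][2] + B[2][1] = 0 + 0 = 0) = 0 (attained at k = 2)
  C[2][2] = min over k of (A[2][0] + B[0][2] = -1 + 1 = 0, A[2][1] + B[1][2] = 5 + 7 = 12, A[2][2] + B[2][2] = 0 + 7 = 7) = 0 (attained at k = 0)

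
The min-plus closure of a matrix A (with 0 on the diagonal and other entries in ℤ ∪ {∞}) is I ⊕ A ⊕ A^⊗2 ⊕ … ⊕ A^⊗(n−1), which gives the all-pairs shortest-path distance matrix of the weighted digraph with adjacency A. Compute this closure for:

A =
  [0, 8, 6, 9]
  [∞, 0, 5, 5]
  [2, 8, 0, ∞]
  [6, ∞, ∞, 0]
Closure =
  [0, 8, 6, 9]
  [7, 0, 5, 5]
  [2, 8, 0, 11]
  [6, 14, 12, 0]

This is the Floyd-Warshall all-pairs shortest-path computation. For each intermediate vertex k = 0, 1, …, 3, update dist[i][j] ← min(dist[i][j], dist[i][k] + dist[k][j]). The final matrix gives, for each (i, j), the minimum total weight of any directed path from i to j (possibly empty when i = j).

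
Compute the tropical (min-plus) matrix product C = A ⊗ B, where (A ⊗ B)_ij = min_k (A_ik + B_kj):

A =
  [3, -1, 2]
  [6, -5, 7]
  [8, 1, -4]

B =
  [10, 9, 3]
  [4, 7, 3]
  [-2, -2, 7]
A ⊗ B =
  [0, 0, 2]
  [-1, 2, -2]
  [-6, -6, 3]

Apply the min-plus product entry-by-entry:
  C[0][0] = min over k of (A[0][0] + B[0][0] = 3 + 10 = 13, A[0][1] + B[1][0] = -1 + 4 = 3, A[0][2] + B[2][0] = 2 + -2 = 0) = 0 (attained at k = 2)
  C[0][1] = min over k of (A[0][0] + B[0][1] = 3 + 9 = 12, A[0][1] + B[1][1] = -1 + 7 = 6, A[0][2] + B[2][1] = 2 + -2 = 0) = 0 (attained at k = 2)
  C[0][2] = min over k of (A[0][0] + B[0][2] = 3 + 3 = 6, A[0][1] + B[1][2] = -1 + 3 = 2, A[0][2] + B[2][2] = 2 + 7 = 9) = 2 (attained at k = 1)
  C[1][0] = min over k of (A[1][0] + B[0][0] = 6 + 10 = 16, A[1][1] + B[1][0] = -5 + 4 = -1, A[1][2] + B[2][0] = 7 + -2 = 5) = -1 (attained at k = 1)
  C[1][1] = min over k of (A[1][0] + B[0][1] = 6 + 9 = 15, A[1][1] + B[1][1] = -5 + 7 = 2, A[1][2] + B[2][1] = 7 + -2 = 5) = 2 (attained at k = 1)
  C[1][2] = min over k of (A[1][0] + B[0][2] = 6 + 3 = 9, A[1][1] + B[1][2] = -5 + 3 = -2, A[1][2] + B[2][2] = 7 + 7 = 14) = -2 (attained at k = 1)
  C[2][0] = min over k of (A[2][0] + B[0][0] = 8 + 10 = 18, A[2][1] + B[1][0] = 1 + 4 = 5, A[2][2] + B[2][0] = -4 + -2 = -6) = -6 (attained at k = 2)
  C[2][1] = min over k of (A[2][0] + B[0][1] = 8 + 9 = 17, A[2][1] + B[1][1] = 1 + 7 = 8, A[2][2] + B[2][1] = -4 + -2 = -6) = -6 (attained at k = 2)
  C[2][2] = min over k of (A[2][0] + B[0][2] = 8 + 3 = 11, A[2][1] + B[1][2] = 1 + 3 = 4, A[2][2] + B[2][2] = -4 + 7 = 3) = 3 (attained at k = 2)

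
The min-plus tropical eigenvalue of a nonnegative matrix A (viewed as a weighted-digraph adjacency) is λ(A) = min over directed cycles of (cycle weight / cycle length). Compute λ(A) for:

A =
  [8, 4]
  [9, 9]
λ(A) = 13/2

Enumerate directed cycles and compute their means (weight / length). Sample:
  cycle 0 → 0: weight = 8, length = 1, mean = 8/1 ≈ 8.000
  cycle 1 → 1: weight = 9, length = 1, mean = 9/1 ≈ 9.000
  cycle 0 → 1 → 0: weight = 13, length = 2, mean = 13/2 ≈ 6.500
  cycle 1 → 0 → 1: weight = 13, length = 2, mean = 13/2 ≈ 6.500
Minimum mean = 6.500, attained e.g. along the cycle 0 → 1 → 0 with weight 13 and length 2. So λ(A) = 13/2 = 13/2.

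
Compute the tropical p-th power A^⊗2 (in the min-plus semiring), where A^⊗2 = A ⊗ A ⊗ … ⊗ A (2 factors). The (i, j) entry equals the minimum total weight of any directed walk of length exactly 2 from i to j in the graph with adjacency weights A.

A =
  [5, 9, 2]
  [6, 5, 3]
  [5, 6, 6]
A^⊗2 =
  [7, 8, 7]
  [8, 9, 8]
  [10, 11, 7]

Each entry (A^⊗2)_ij equals the minimum over all length-2 walks i = v_0 → v_1 → … → v_2 = j of Σ_t A[v_t][v_{t+1}]. For example, for (i, j) = (0, 2) we minimise over 3 possible intermediate vertex sequences; the minimum is 7, attained along the walk 0 → 0 → 2.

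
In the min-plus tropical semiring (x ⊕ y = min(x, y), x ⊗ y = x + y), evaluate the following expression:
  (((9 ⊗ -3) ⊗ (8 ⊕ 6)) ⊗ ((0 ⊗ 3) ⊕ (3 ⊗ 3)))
(((9 ⊗ -3) ⊗ (8 ⊕ 6)) ⊗ ((0 ⊗ 3) ⊕ (3 ⊗ 3))) = 15

Expand innermost to outermost. Recall ⊕ takes the minimum of its arguments and ⊗ takes their sum. Working out the expression (((9 ⊗ -3) ⊗ (8 ⊕ 6)) ⊗ ((0 ⊗ 3) ⊕ (3 ⊗ 3))) gives 15.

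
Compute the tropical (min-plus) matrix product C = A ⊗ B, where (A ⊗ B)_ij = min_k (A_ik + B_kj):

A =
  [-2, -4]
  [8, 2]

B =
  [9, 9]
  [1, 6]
A ⊗ B =
  [-3, 2]
  [3, 8]

Apply the min-plus product entry-by-entry:
  C[0][0] = min over k of (A[0][0] + B[0][0] = -2 + 9 = 7, A[0][1] + B[1][0] = -4 + 1 = -3) = -3 (attained at k = 1)
  C[0][1] = min over k of (A[0][0] + B[0][1] = -2 + 9 = 7, A[0][1] + B[1][1] = -4 + 6 = 2) = 2 (attained at k = 1)
  C[1][0] = min over k of (A[1][0] + B[0][0] = 8 + 9 = 17, A[1][1] + B[1][0] = 2 + 1 = 3) = 3 (attained at k = 1)
  C[1][1] = min over k of (A[1][0] + B[0][1] = 8 + 9 = 17, A[1][1] + B[1][1] = 2 + 6 = 8) = 8 (attained at k = 1)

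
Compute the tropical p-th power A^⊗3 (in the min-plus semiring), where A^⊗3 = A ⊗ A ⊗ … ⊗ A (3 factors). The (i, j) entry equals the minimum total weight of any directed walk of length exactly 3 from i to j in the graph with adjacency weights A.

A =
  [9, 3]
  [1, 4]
A^⊗3 =
  [8, 7]
  [5, 8]

Each entry (A^⊗3)_ij equals the minimum over all length-3 walks i = v_0 → v_1 → … → v_3 = j of Σ_t A[v_t][v_{t+1}]. For example, for (i, j) = (0, 1) we minimise over 4 possible intermediate vertex sequences; the minimum is 7, attained along the walk 0 → 1 → 0 → 1.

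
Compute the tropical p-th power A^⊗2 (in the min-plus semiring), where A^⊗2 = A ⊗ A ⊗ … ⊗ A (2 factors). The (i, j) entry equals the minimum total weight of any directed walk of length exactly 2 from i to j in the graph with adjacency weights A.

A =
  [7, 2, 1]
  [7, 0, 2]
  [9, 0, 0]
A^⊗2 =
  [9, 1, 1]
  [7, 0, 2]
  [7, 0, 0]

Each entry (A^⊗2)_ij equals the minimum over all length-2 walks i = v_0 → v_1 → … → v_2 = j of Σ_t A[v_t][v_{t+1}]. For example, for (i, j) = (0, 2) we minimise over 3 possible intermediate vertex sequences; the minimum is 1, attained along the walk 0 → 2 → 2.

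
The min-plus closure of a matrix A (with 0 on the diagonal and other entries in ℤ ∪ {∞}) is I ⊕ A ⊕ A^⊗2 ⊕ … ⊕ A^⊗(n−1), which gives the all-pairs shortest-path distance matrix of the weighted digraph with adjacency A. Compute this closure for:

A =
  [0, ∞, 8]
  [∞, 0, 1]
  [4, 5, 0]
Closure =
  [0, 13, 8]
  [5, 0, 1]
  [4, 5, 0]

This is the Floyd-Warshall all-pairs shortest-path computation. For each intermediate vertex k = 0, 1, …, 2, update dist[i][j] ← min(dist[i][j], dist[i][k] + dist[k][j]). The final matrix gives, for each (i, j), the minimum total weight of any directed path from i to j (possibly empty when i = j).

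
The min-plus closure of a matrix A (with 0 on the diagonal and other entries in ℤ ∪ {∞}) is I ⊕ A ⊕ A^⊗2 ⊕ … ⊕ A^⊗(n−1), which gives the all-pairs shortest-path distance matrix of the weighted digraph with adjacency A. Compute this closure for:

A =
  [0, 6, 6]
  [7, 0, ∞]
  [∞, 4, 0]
Closure =
  [0, 6, 6]
  [7, 0, 13]
  [11, 4, 0]

This is the Floyd-Warshall all-pairs shortest-path computation. For each intermediate vertex k = 0, 1, …, 2, update dist[i][j] ← min(dist[i][j], dist[i][k] + dist[k][j]). The final matrix gives, for each (i, j), the minimum total weight of any directed path from i to j (possibly empty when i = j).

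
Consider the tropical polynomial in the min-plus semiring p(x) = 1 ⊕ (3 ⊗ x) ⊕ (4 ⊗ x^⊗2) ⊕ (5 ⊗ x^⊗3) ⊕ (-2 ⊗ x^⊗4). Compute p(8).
p(8) = 1

A tropical monomial a ⊗ x^⊗i evaluates to a + i · x. Evaluating each term at x = 8:
  Term 0 contributes 1 + 0 · 8 = 1
  Term 1 contributes 3 + 1 · 8 = 11
  Term 2 contributes 4 + 2 · 8 = 20
  Term 3 contributes 5 + 3 · 8 = 29
  Term 4 contributes -2 + 4 · 8 = 30
p(8) = ⊕ of these = min[1, 11, 20, 29, 30] = 1.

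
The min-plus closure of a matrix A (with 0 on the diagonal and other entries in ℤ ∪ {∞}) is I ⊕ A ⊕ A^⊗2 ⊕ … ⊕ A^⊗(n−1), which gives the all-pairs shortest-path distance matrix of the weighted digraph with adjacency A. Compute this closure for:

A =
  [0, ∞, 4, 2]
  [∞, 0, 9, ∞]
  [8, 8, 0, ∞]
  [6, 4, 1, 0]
Closure =
  [0, 6, 3, 2]
  [17, 0, 9, 19]
  [8, 8, 0, 10]
  [6, 4, 1, 0]

This is the Floyd-Warshall all-pairs shortest-path computation. For each intermediate vertex k = 0, 1, …, 3, update dist[i][j] ← min(dist[i][j], dist[i][k] + dist[k][j]). The final matrix gives, for each (i, j), the minimum total weight of any directed path from i to j (possibly empty when i = j).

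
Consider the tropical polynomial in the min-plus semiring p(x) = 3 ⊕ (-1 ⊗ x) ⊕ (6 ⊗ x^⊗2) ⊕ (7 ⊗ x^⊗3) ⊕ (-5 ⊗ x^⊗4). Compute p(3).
p(3) = 2

A tropical monomial a ⊗ x^⊗i evaluates to a + i · x. Evaluating each term at x = 3:
  Term 0 contributes 3 + 0 · 3 = 3
  Term 1 contributes -1 + 1 · 3 = 2
  Term 2 contributes 6 + 2 · 3 = 12
  Term 3 contributes 7 + 3 · 3 = 16
  Term 4 contributes -5 + 4 · 3 = 7
p(3) = ⊕ of these = min[3, 2, 12, 16, 7] = 2.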